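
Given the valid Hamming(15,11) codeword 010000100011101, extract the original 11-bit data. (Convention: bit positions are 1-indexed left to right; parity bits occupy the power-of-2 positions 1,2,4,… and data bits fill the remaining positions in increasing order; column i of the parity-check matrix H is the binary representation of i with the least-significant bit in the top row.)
Parity bits occupy power-of-2 positions; data bits are at positions {3,5,6,7,9,10,11,12,13,14,15} (1-indexed).
Extract: c[3]=0 c[5]=0 c[6]=0 c[7]=1 c[9]=0 c[10]=0 c[11]=1 c[12]=1 c[13]=1 c[14]=0 c[15]=1
Data = 00010011101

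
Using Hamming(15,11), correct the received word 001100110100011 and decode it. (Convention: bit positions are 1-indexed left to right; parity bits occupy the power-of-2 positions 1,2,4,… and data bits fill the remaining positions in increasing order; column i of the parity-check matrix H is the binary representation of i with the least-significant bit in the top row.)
Syndrome s = H · r^T (mod 2), r = 001100110100011:
  s[0] = (101010101010101)·(001100110100011) mod 2 = 0+0+1+0+0+0+1+0+0+0+0+0+0+0+1 mod 2 = 1
  s[1] = (011001100110011)·(001100110100011) mod 2 = 0+0+1+0+0+0+1+0+0+1+0+0+0+1+1 mod 2 = 1
  s[2] = (000111100001111)·(001100110100011) mod 2 = 0+0+0+1+0+0+1+0+0+0+0+0+0+1+1 mod 2 = 0
  s[3] = (000000011111111)·(001100110100011) mod 2 = 0+0+0+0+0+0+0+1+0+1+0+0+0+1+1 mod 2 = 0
Syndrome = 1100
Column 3 of H equals this syndrome → error at bit 3 (1-indexed).
Flip bit 3: 001100110100011 → 000100110100011
Extract data bits at positions {3,5,6,7,9,10,11,12,13,14,15}: 00010100011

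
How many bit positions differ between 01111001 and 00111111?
XOR = 01000110, count of 1s = 3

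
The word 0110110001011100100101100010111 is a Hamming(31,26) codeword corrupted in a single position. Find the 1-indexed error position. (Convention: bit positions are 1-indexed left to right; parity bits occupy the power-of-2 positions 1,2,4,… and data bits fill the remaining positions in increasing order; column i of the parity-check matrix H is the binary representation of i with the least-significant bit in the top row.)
Syndrome s = H · r^T (mod 2), r = 0110110001011100100101100010111:
  s[0] = (1010101010101010101010101010101)·(0110110001011100100101100010111) mod 2 = 0+0+1+0+1+0+0+0+0+0+0+0+1+0+0+0+1+0+0+0+0+0+1+0+0+0+1+0+1+0+1 mod 2 = 0
  s[1] = (0110011001100110011001100110011)·(0110110001011100100101100010111) mod 2 = 0+1+1+0+0+1+0+0+0+1+0+0+0+1+0+0+0+0+0+0+0+1+1+0+0+0+1+0+0+1+1 mod 2 = 0
  s[2] = (0001111000011110000111100001111)·(0110110001011100100101100010111) mod 2 = 0+0+0+0+1+1+0+0+0+0+0+1+1+1+0+0+0+0+0+1+0+1+1+0+0+0+0+0+1+1+1 mod 2 = 1
  s[3] = (0000000111111110000000011111111)·(0110110001011100100101100010111) mod 2 = 0+0+0+0+0+0+0+0+0+1+0+1+1+1+0+0+0+0+0+0+0+0+0+0+0+0+1+0+1+1+1 mod 2 = 0
  s[4] = (0000000000000001111111111111111)·(0110110001011100100101100010111) mod 2 = 0+0+0+0+0+0+0+0+0+0+0+0+0+0+0+0+1+0+0+1+0+1+1+0+0+0+1+0+1+1+1 mod 2 = 0
Syndrome = 00100
Column i of H is the binary representation of i, so the syndrome is the binary index of the flipped bit.
Read s = 00100 with s[0] as LSB: 0·2^0 + 0·2^1 + 1·2^2 + 0·2^3 + 0·2^4 = 4.
Error is at bit position 4.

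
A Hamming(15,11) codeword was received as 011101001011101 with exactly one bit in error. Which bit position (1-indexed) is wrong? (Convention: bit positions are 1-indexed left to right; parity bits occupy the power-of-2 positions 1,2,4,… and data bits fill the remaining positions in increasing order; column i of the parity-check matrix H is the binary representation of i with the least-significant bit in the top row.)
Syndrome s = H · r^T (mod 2), r = 011101001011101:
  s[0] = (101010101010101)·(011101001011101) mod 2 = 0+0+1+0+0+0+0+0+1+0+1+0+1+0+1 mod 2 = 1
  s[1] = (011001100110011)·(011101001011101) mod 2 = 0+1+1+0+0+1+0+0+0+0+1+0+0+0+1 mod 2 = 1
  s[2] = (000111100001111)·(011101001011101) mod 2 = 0+0+0+1+0+1+0+0+0+0+0+1+1+0+1 mod 2 = 1
  s[3] = (000000011111111)·(011101001011101) mod 2 = 0+0+0+0+0+0+0+0+1+0+1+1+1+0+1 mod 2 = 1
Syndrome = 1111
Column i of H is the binary representation of i, so the syndrome is the binary index of the flipped bit.
Read s = 1111 with s[0] as LSB: 1·2^0 + 1·2^1 + 1·2^2 + 1·2^3 = 15.
Error is at bit position 15.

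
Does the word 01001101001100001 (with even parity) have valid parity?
Sum of all bits: 0+1+0+0+1+1+0+1+0+0+1+1+0+0+0+0+1 = 7; 7 mod 2 = 1. Result is 1 → parity error detected.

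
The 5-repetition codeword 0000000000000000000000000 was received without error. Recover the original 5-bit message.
Split into 5-bit blocks: 00000 00000 00000 00000 00000
Data = 00000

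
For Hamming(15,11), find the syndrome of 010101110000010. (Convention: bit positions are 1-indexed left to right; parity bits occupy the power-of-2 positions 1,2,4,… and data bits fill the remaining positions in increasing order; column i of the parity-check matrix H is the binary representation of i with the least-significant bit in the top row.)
Syndrome s = H · r^T (mod 2), r = 010101110000010:
  s[0] = (101010101010101)·(010101110000010) mod 2 = 0+0+0+0+0+0+1+0+0+0+0+0+0+0+0 mod 2 = 1
  s[1] = (011001100110011)·(010101110000010) mod 2 = 0+1+0+0+0+1+1+0+0+0+0+0+0+1+0 mod 2 = 0
  s[2] = (000111100001111)·(010101110000010) mod 2 = 0+0+0+1+0+1+1+0+0+0+0+0+0+1+0 mod 2 = 0
  s[3] = (000000011111111)·(010101110000010) mod 2 = 0+0+0+0+0+0+0+1+0+0+0+0+0+1+0 mod 2 = 0
Syndrome = 1000
Non-zero syndrome: error at position 1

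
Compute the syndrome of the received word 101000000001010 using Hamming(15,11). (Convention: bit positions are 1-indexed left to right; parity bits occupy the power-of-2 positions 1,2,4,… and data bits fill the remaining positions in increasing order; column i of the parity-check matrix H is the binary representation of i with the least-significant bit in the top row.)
Syndrome s = H · r^T (mod 2), r = 101000000001010:
  s[0] = (101010101010101)·(101000000001010) mod 2 = 1+0+1+0+0+0+0+0+0+0+0+0+0+0+0 mod 2 = 0
  s[1] = (011001100110011)·(101000000001010) mod 2 = 0+0+1+0+0+0+0+0+0+0+0+0+0+1+0 mod 2 = 0
  s[2] = (000111100001111)·(101000000001010) mod 2 = 0+0+0+0+0+0+0+0+0+0+0+1+0+1+0 mod 2 = 0
  s[3] = (000000011111111)·(101000000001010) mod 2 = 0+0+0+0+0+0+0+0+0+0+0+1+0+1+0 mod 2 = 0
Syndrome = 0000
s = 0: no error detected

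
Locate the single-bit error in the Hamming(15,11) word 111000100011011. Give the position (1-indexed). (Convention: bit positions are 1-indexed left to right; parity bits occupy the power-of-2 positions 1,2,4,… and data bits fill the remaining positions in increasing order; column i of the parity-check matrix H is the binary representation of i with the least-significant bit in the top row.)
Syndrome s = H · r^T (mod 2), r = 111000100011011:
  s[0] = (101010101010101)·(111000100011011) mod 2 = 1+0+1+0+0+0+1+0+0+0+1+0+0+0+1 mod 2 = 1
  s[1] = (011001100110011)·(111000100011011) mod 2 = 0+1+1+0+0+0+1+0+0+0+1+0+0+1+1 mod 2 = 0
  s[2] = (000111100001111)·(111000100011011) mod 2 = 0+0+0+0+0+0+1+0+0+0+0+1+0+1+1 mod 2 = 0
  s[3] = (000000011111111)·(111000100011011) mod 2 = 0+0+0+0+0+0+0+0+0+0+1+1+0+1+1 mod 2 = 0
Syndrome = 1000
Column i of H is the binary representation of i, so the syndrome is the binary index of the flipped bit.
Read s = 1000 with s[0] as LSB: 1·2^0 + 0·2^1 + 0·2^2 + 0·2^3 = 1.
Error is at bit position 1.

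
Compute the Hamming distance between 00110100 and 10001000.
XOR = 10111100, count of 1s = 5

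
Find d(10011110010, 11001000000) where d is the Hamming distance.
XOR = 01010110010, count of 1s = 5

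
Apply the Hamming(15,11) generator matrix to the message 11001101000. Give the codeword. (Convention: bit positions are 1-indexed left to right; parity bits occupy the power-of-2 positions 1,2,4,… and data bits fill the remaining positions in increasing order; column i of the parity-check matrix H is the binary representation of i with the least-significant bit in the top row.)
Codeword c = d · G (mod 2), d = 11001101000:
  c[0] = d·G[:,0] = (11001101000)·(11011010101) mod 2 = 1+1+0+0+1+0+0+0+0+0+0 mod 2 = 1
  c[1] = d·G[:,1] = (11001101000)·(10110110011) mod 2 = 1+0+0+0+0+1+0+0+0+0+0 mod 2 = 0
  c[2] = d·G[:,2] = (11001101000)·(10000000000) mod 2 = 1+0+0+0+0+0+0+0+0+0+0 mod 2 = 1
  c[3] = d·G[:,3] = (11001101000)·(01110001111) mod 2 = 0+1+0+0+0+0+0+1+0+0+0 mod 2 = 0
  c[4] = d·G[:,4] = (11001101000)·(01000000000) mod 2 = 0+1+0+0+0+0+0+0+0+0+0 mod 2 = 1
  c[5] = d·G[:,5] = (11001101000)·(00100000000) mod 2 = 0+0+0+0+0+0+0+0+0+0+0 mod 2 = 0
  c[6] = d·G[:,6] = (11001101000)·(00010000000) mod 2 = 0+0+0+0+0+0+0+0+0+0+0 mod 2 = 0
  c[7] = d·G[:,7] = (11001101000)·(00001111111) mod 2 = 0+0+0+0+1+1+0+1+0+0+0 mod 2 = 1
  c[8] = d·G[:,8] = (11001101000)·(00001000000) mod 2 = 0+0+0+0+1+0+0+0+0+0+0 mod 2 = 1
  c[9] = d·G[:,9] = (11001101000)·(00000100000) mod 2 = 0+0+0+0+0+1+0+0+0+0+0 mod 2 = 1
  c[10] = d·G[:,10] = (11001101000)·(00000010000) mod 2 = 0+0+0+0+0+0+0+0+0+0+0 mod 2 = 0
  c[11] = d·G[:,11] = (11001101000)·(00000001000) mod 2 = 0+0+0+0+0+0+0+1+0+0+0 mod 2 = 1
  c[12] = d·G[:,12] = (11001101000)·(00000000100) mod 2 = 0+0+0+0+0+0+0+0+0+0+0 mod 2 = 0
  c[13] = d·G[:,13] = (11001101000)·(00000000010) mod 2 = 0+0+0+0+0+0+0+0+0+0+0 mod 2 = 0
  c[14] = d·G[:,14] = (11001101000)·(00000000001) mod 2 = 0+0+0+0+0+0+0+0+0+0+0 mod 2 = 0
Codeword = 101010011101000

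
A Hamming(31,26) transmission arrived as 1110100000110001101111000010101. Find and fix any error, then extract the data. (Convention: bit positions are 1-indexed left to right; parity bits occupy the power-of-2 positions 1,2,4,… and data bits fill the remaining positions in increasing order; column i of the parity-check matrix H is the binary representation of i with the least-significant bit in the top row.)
Syndrome s = H · r^T (mod 2), r = 1110100000110001101111000010101:
  s[0] = (1010101010101010101010101010101)·(1110100000110001101111000010101) mod 2 = 1+0+1+0+1+0+0+0+0+0+1+0+0+0+0+0+1+0+1+0+1+0+0+0+0+0+1+0+1+0+1 mod 2 = 0
  s[1] = (0110011001100110011001100110011)·(1110100000110001101111000010101) mod 2 = 0+1+1+0+0+0+0+0+0+0+1+0+0+0+0+0+0+0+1+0+0+1+0+0+0+0+1+0+0+0+1 mod 2 = 1
  s[2] = (0001111000011110000111100001111)·(1110100000110001101111000010101) mod 2 = 0+0+0+0+1+0+0+0+0+0+0+1+0+0+0+0+0+0+0+1+1+1+0+0+0+0+0+0+1+0+1 mod 2 = 1
  s[3] = (0000000111111110000000011111111)·(1110100000110001101111000010101) mod 2 = 0+0+0+0+0+0+0+0+0+0+1+1+0+0+0+0+0+0+0+0+0+0+0+0+0+0+1+0+1+0+1 mod 2 = 1
  s[4] = (0000000000000001111111111111111)·(1110100000110001101111000010101) mod 2 = 0+0+0+0+0+0+0+0+0+0+0+0+0+0+0+1+1+0+1+1+1+1+0+0+0+0+1+0+1+0+1 mod 2 = 1
Syndrome = 01111
Column 30 of H equals this syndrome → error at bit 30 (1-indexed).
Flip bit 30: 1110100000110001101111000010101 → 1110100000110001101111000010111
Extract data bits at positions {3,5,6,7,9,10,11,12,13,14,15,17,18,19,20,21,22,23,24,25,26,27,28,29,30,31}: 11000011000101111000010111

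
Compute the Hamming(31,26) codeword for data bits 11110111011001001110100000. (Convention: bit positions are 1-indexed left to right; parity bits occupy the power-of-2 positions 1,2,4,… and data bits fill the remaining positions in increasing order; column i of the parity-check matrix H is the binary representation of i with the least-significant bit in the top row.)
Codeword c = d · G (mod 2), d = 11110111011001001110100000:
  c[0] = d·G[:,0] = (11110111011001001110100000)·(11011010101101010101010101) mod 2 = 1+1+0+1+0+0+1+0+0+0+1+0+0+1+0+0+0+1+0+0+0+0+0+0+0+0 mod 2 = 1
  c[1] = d·G[:,1] = (11110111011001001110100000)·(10110110011011001100110011) mod 2 = 1+0+1+1+0+1+1+0+0+1+1+0+0+1+0+0+1+1+0+0+1+0+0+0+0+0 mod 2 = 1
  c[2] = d·G[:,2] = (11110111011001001110100000)·(10000000000000000000000000) mod 2 = 1+0+0+0+0+0+0+0+0+0+0+0+0+0+0+0+0+0+0+0+0+0+0+0+0+0 mod 2 = 1
  c[3] = d·G[:,3] = (11110111011001001110100000)·(01110001111000111100001111) mod 2 = 0+1+1+1+0+0+0+1+0+1+1+0+0+0+0+0+1+1+0+0+0+0+0+0+0+0 mod 2 = 0
  c[4] = d·G[:,4] = (11110111011001001110100000)·(01000000000000000000000000) mod 2 = 0+1+0+0+0+0+0+0+0+0+0+0+0+0+0+0+0+0+0+0+0+0+0+0+0+0 mod 2 = 1
  c[5] = d·G[:,5] = (11110111011001001110100000)·(00100000000000000000000000) mod 2 = 0+0+1+0+0+0+0+0+0+0+0+0+0+0+0+0+0+0+0+0+0+0+0+0+0+0 mod 2 = 1
  c[6] = d·G[:,6] = (11110111011001001110100000)·(00010000000000000000000000) mod 2 = 0+0+0+1+0+0+0+0+0+0+0+0+0+0+0+0+0+0+0+0+0+0+0+0+0+0 mod 2 = 1
  c[7] = d·G[:,7] = (11110111011001001110100000)·(00001111111000000011111111) mod 2 = 0+0+0+0+0+1+1+1+0+1+1+0+0+0+0+0+0+0+1+0+1+0+0+0+0+0 mod 2 = 1
  c[8] = d·G[:,8] = (11110111011001001110100000)·(00001000000000000000000000) mod 2 = 0+0+0+0+0+0+0+0+0+0+0+0+0+0+0+0+0+0+0+0+0+0+0+0+0+0 mod 2 = 0
  c[9] = d·G[:,9] = (11110111011001001110100000)·(00000100000000000000000000) mod 2 = 0+0+0+0+0+1+0+0+0+0+0+0+0+0+0+0+0+0+0+0+0+0+0+0+0+0 mod 2 = 1
  c[10] = d·G[:,10] = (11110111011001001110100000)·(00000010000000000000000000) mod 2 = 0+0+0+0+0+0+1+0+0+0+0+0+0+0+0+0+0+0+0+0+0+0+0+0+0+0 mod 2 = 1
  c[11] = d·G[:,11] = (11110111011001001110100000)·(00000001000000000000000000) mod 2 = 0+0+0+0+0+0+0+1+0+0+0+0+0+0+0+0+0+0+0+0+0+0+0+0+0+0 mod 2 = 1
  c[12] = d·G[:,12] = (11110111011001001110100000)·(00000000100000000000000000) mod 2 = 0+0+0+0+0+0+0+0+0+0+0+0+0+0+0+0+0+0+0+0+0+0+0+0+0+0 mod 2 = 0
  c[13] = d·G[:,13] = (11110111011001001110100000)·(00000000010000000000000000) mod 2 = 0+0+0+0+0+0+0+0+0+1+0+0+0+0+0+0+0+0+0+0+0+0+0+0+0+0 mod 2 = 1
  c[14] = d·G[:,14] = (11110111011001001110100000)·(00000000001000000000000000) mod 2 = 0+0+0+0+0+0+0+0+0+0+1+0+0+0+0+0+0+0+0+0+0+0+0+0+0+0 mod 2 = 1
  c[15] = d·G[:,15] = (11110111011001001110100000)·(00000000000111111111111111) mod 2 = 0+0+0+0+0+0+0+0+0+0+0+0+0+1+0+0+1+1+1+0+1+0+0+0+0+0 mod 2 = 1
  c[16] = d·G[:,16] = (11110111011001001110100000)·(00000000000100000000000000) mod 2 = 0+0+0+0+0+0+0+0+0+0+0+0+0+0+0+0+0+0+0+0+0+0+0+0+0+0 mod 2 = 0
  c[17] = d·G[:,17] = (11110111011001001110100000)·(00000000000010000000000000) mod 2 = 0+0+0+0+0+0+0+0+0+0+0+0+0+0+0+0+0+0+0+0+0+0+0+0+0+0 mod 2 = 0
  c[18] = d·G[:,18] = (11110111011001001110100000)·(00000000000001000000000000) mod 2 = 0+0+0+0+0+0+0+0+0+0+0+0+0+1+0+0+0+0+0+0+0+0+0+0+0+0 mod 2 = 1
  c[19] = d·G[:,19] = (11110111011001001110100000)·(00000000000000100000000000) mod 2 = 0+0+0+0+0+0+0+0+0+0+0+0+0+0+0+0+0+0+0+0+0+0+0+0+0+0 mod 2 = 0
  c[20] = d·G[:,20] = (11110111011001001110100000)·(00000000000000010000000000) mod 2 = 0+0+0+0+0+0+0+0+0+0+0+0+0+0+0+0+0+0+0+0+0+0+0+0+0+0 mod 2 = 0
  c[21] = d·G[:,21] = (11110111011001001110100000)·(00000000000000001000000000) mod 2 = 0+0+0+0+0+0+0+0+0+0+0+0+0+0+0+0+1+0+0+0+0+0+0+0+0+0 mod 2 = 1
  c[22] = d·G[:,22] = (11110111011001001110100000)·(00000000000000000100000000) mod 2 = 0+0+0+0+0+0+0+0+0+0+0+0+0+0+0+0+0+1+0+0+0+0+0+0+0+0 mod 2 = 1
  c[23] = d·G[:,23] = (11110111011001001110100000)·(00000000000000000010000000) mod 2 = 0+0+0+0+0+0+0+0+0+0+0+0+0+0+0+0+0+0+1+0+0+0+0+0+0+0 mod 2 = 1
  c[24] = d·G[:,24] = (11110111011001001110100000)·(00000000000000000001000000) mod 2 = 0+0+0+0+0+0+0+0+0+0+0+0+0+0+0+0+0+0+0+0+0+0+0+0+0+0 mod 2 = 0
  c[25] = d·G[:,25] = (11110111011001001110100000)·(00000000000000000000100000) mod 2 = 0+0+0+0+0+0+0+0+0+0+0+0+0+0+0+0+0+0+0+0+1+0+0+0+0+0 mod 2 = 1
  c[26] = d·G[:,26] = (11110111011001001110100000)·(00000000000000000000010000) mod 2 = 0+0+0+0+0+0+0+0+0+0+0+0+0+0+0+0+0+0+0+0+0+0+0+0+0+0 mod 2 = 0
  c[27] = d·G[:,27] = (11110111011001001110100000)·(00000000000000000000001000) mod 2 = 0+0+0+0+0+0+0+0+0+0+0+0+0+0+0+0+0+0+0+0+0+0+0+0+0+0 mod 2 = 0
  c[28] = d·G[:,28] = (11110111011001001110100000)·(00000000000000000000000100) mod 2 = 0+0+0+0+0+0+0+0+0+0+0+0+0+0+0+0+0+0+0+0+0+0+0+0+0+0 mod 2 = 0
  c[29] = d·G[:,29] = (11110111011001001110100000)·(00000000000000000000000010) mod 2 = 0+0+0+0+0+0+0+0+0+0+0+0+0+0+0+0+0+0+0+0+0+0+0+0+0+0 mod 2 = 0
  c[30] = d·G[:,30] = (11110111011001001110100000)·(00000000000000000000000001) mod 2 = 0+0+0+0+0+0+0+0+0+0+0+0+0+0+0+0+0+0+0+0+0+0+0+0+0+0 mod 2 = 0
Codeword = 1110111101110111001001110100000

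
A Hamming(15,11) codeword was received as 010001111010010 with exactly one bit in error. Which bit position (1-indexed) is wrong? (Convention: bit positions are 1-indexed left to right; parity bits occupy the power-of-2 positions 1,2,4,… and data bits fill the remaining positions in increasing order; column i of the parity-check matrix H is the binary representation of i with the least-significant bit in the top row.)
Syndrome s = H · r^T (mod 2), r = 010001111010010:
  s[0] = (101010101010101)·(010001111010010) mod 2 = 0+0+0+0+0+0+1+0+1+0+1+0+0+0+0 mod 2 = 1
  s[1] = (011001100110011)·(010001111010010) mod 2 = 0+1+0+0+0+1+1+0+0+0+1+0+0+1+0 mod 2 = 1
  s[2] = (000111100001111)·(010001111010010) mod 2 = 0+0+0+0+0+1+1+0+0+0+0+0+0+1+0 mod 2 = 1
  s[3] = (000000011111111)·(010001111010010) mod 2 = 0+0+0+0+0+0+0+1+1+0+1+0+0+1+0 mod 2 = 0
Syndrome = 1110
Column i of H is the binary representation of i, so the syndrome is the binary index of the flipped bit.
Read s = 1110 with s[0] as LSB: 1·2^0 + 1·2^1 + 1·2^2 + 0·2^3 = 7.
Error is at bit position 7.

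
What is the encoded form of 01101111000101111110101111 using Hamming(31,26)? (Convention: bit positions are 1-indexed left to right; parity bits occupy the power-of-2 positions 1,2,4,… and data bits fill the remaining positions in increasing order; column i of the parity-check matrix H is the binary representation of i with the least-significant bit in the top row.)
Codeword c = d · G (mod 2), d = 01101111000101111110101111:
  c[0] = d·G[:,0] = (01101111000101111110101111)·(11011010101101010101010101) mod 2 = 0+1+0+0+1+0+1+0+0+0+0+1+0+1+0+1+0+1+0+0+0+0+0+1+0+1 mod 2 = 1
  c[1] = d·G[:,1] = (01101111000101111110101111)·(10110110011011001100110011) mod 2 = 0+0+1+0+0+1+1+0+0+0+0+0+0+1+0+0+1+1+0+0+1+0+0+0+1+1 mod 2 = 1
  c[2] = d·G[:,2] = (01101111000101111110101111)·(10000000000000000000000000) mod 2 = 0+0+0+0+0+0+0+0+0+0+0+0+0+0+0+0+0+0+0+0+0+0+0+0+0+0 mod 2 = 0
  c[3] = d·G[:,3] = (01101111000101111110101111)·(01110001111000111100001111) mod 2 = 0+1+1+0+0+0+0+1+0+0+0+0+0+0+1+1+1+1+0+0+0+0+1+1+1+1 mod 2 = 1
  c[4] = d·G[:,4] = (01101111000101111110101111)·(01000000000000000000000000) mod 2 = 0+1+0+0+0+0+0+0+0+0+0+0+0+0+0+0+0+0+0+0+0+0+0+0+0+0 mod 2 = 1
  c[5] = d·G[:,5] = (01101111000101111110101111)·(00100000000000000000000000) mod 2 = 0+0+1+0+0+0+0+0+0+0+0+0+0+0+0+0+0+0+0+0+0+0+0+0+0+0 mod 2 = 1
  c[6] = d·G[:,6] = (01101111000101111110101111)·(00010000000000000000000000) mod 2 = 0+0+0+0+0+0+0+0+0+0+0+0+0+0+0+0+0+0+0+0+0+0+0+0+0+0 mod 2 = 0
  c[7] = d·G[:,7] = (01101111000101111110101111)·(00001111111000000011111111) mod 2 = 0+0+0+0+1+1+1+1+0+0+0+0+0+0+0+0+0+0+1+0+1+0+1+1+1+1 mod 2 = 0
  c[8] = d·G[:,8] = (01101111000101111110101111)·(00001000000000000000000000) mod 2 = 0+0+0+0+1+0+0+0+0+0+0+0+0+0+0+0+0+0+0+0+0+0+0+0+0+0 mod 2 = 1
  c[9] = d·G[:,9] = (01101111000101111110101111)·(00000100000000000000000000) mod 2 = 0+0+0+0+0+1+0+0+0+0+0+0+0+0+0+0+0+0+0+0+0+0+0+0+0+0 mod 2 = 1
  c[10] = d·G[:,10] = (01101111000101111110101111)·(00000010000000000000000000) mod 2 = 0+0+0+0+0+0+1+0+0+0+0+0+0+0+0+0+0+0+0+0+0+0+0+0+0+0 mod 2 = 1
  c[11] = d·G[:,11] = (01101111000101111110101111)·(00000001000000000000000000) mod 2 = 0+0+0+0+0+0+0+1+0+0+0+0+0+0+0+0+0+0+0+0+0+0+0+0+0+0 mod 2 = 1
  c[12] = d·G[:,12] = (01101111000101111110101111)·(00000000100000000000000000) mod 2 = 0+0+0+0+0+0+0+0+0+0+0+0+0+0+0+0+0+0+0+0+0+0+0+0+0+0 mod 2 = 0
  c[13] = d·G[:,13] = (01101111000101111110101111)·(00000000010000000000000000) mod 2 = 0+0+0+0+0+0+0+0+0+0+0+0+0+0+0+0+0+0+0+0+0+0+0+0+0+0 mod 2 = 0
  c[14] = d·G[:,14] = (01101111000101111110101111)·(00000000001000000000000000) mod 2 = 0+0+0+0+0+0+0+0+0+0+0+0+0+0+0+0+0+0+0+0+0+0+0+0+0+0 mod 2 = 0
  c[15] = d·G[:,15] = (01101111000101111110101111)·(00000000000111111111111111) mod 2 = 0+0+0+0+0+0+0+0+0+0+0+1+0+1+1+1+1+1+1+0+1+0+1+1+1+1 mod 2 = 0
  c[16] = d·G[:,16] = (01101111000101111110101111)·(00000000000100000000000000) mod 2 = 0+0+0+0+0+0+0+0+0+0+0+1+0+0+0+0+0+0+0+0+0+0+0+0+0+0 mod 2 = 1
  c[17] = d·G[:,17] = (01101111000101111110101111)·(00000000000010000000000000) mod 2 = 0+0+0+0+0+0+0+0+0+0+0+0+0+0+0+0+0+0+0+0+0+0+0+0+0+0 mod 2 = 0
  c[18] = d·G[:,18] = (01101111000101111110101111)·(00000000000001000000000000) mod 2 = 0+0+0+0+0+0+0+0+0+0+0+0+0+1+0+0+0+0+0+0+0+0+0+0+0+0 mod 2 = 1
  c[19] = d·G[:,19] = (01101111000101111110101111)·(00000000000000100000000000) mod 2 = 0+0+0+0+0+0+0+0+0+0+0+0+0+0+1+0+0+0+0+0+0+0+0+0+0+0 mod 2 = 1
  c[20] = d·G[:,20] = (01101111000101111110101111)·(00000000000000010000000000) mod 2 = 0+0+0+0+0+0+0+0+0+0+0+0+0+0+0+1+0+0+0+0+0+0+0+0+0+0 mod 2 = 1
  c[21] = d·G[:,21] = (01101111000101111110101111)·(00000000000000001000000000) mod 2 = 0+0+0+0+0+0+0+0+0+0+0+0+0+0+0+0+1+0+0+0+0+0+0+0+0+0 mod 2 = 1
  c[22] = d·G[:,22] = (01101111000101111110101111)·(00000000000000000100000000) mod 2 = 0+0+0+0+0+0+0+0+0+0+0+0+0+0+0+0+0+1+0+0+0+0+0+0+0+0 mod 2 = 1
  c[23] = d·G[:,23] = (01101111000101111110101111)·(00000000000000000010000000) mod 2 = 0+0+0+0+0+0+0+0+0+0+0+0+0+0+0+0+0+0+1+0+0+0+0+0+0+0 mod 2 = 1
  c[24] = d·G[:,24] = (01101111000101111110101111)·(00000000000000000001000000) mod 2 = 0+0+0+0+0+0+0+0+0+0+0+0+0+0+0+0+0+0+0+0+0+0+0+0+0+0 mod 2 = 0
  c[25] = d·G[:,25] = (01101111000101111110101111)·(00000000000000000000100000) mod 2 = 0+0+0+0+0+0+0+0+0+0+0+0+0+0+0+0+0+0+0+0+1+0+0+0+0+0 mod 2 = 1
  c[26] = d·G[:,26] = (01101111000101111110101111)·(00000000000000000000010000) mod 2 = 0+0+0+0+0+0+0+0+0+0+0+0+0+0+0+0+0+0+0+0+0+0+0+0+0+0 mod 2 = 0
  c[27] = d·G[:,27] = (01101111000101111110101111)·(00000000000000000000001000) mod 2 = 0+0+0+0+0+0+0+0+0+0+0+0+0+0+0+0+0+0+0+0+0+0+1+0+0+0 mod 2 = 1
  c[28] = d·G[:,28] = (01101111000101111110101111)·(00000000000000000000000100) mod 2 = 0+0+0+0+0+0+0+0+0+0+0+0+0+0+0+0+0+0+0+0+0+0+0+1+0+0 mod 2 = 1
  c[29] = d·G[:,29] = (01101111000101111110101111)·(00000000000000000000000010) mod 2 = 0+0+0+0+0+0+0+0+0+0+0+0+0+0+0+0+0+0+0+0+0+0+0+0+1+0 mod 2 = 1
  c[30] = d·G[:,30] = (01101111000101111110101111)·(00000000000000000000000001) mod 2 = 0+0+0+0+0+0+0+0+0+0+0+0+0+0+0+0+0+0+0+0+0+0+0+0+0+1 mod 2 = 1
Codeword = 1101110011110000101111110101111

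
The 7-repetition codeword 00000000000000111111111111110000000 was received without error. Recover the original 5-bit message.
Split into 7-bit blocks: 0000000 0000000 1111111 1111111 0000000
Data = 00110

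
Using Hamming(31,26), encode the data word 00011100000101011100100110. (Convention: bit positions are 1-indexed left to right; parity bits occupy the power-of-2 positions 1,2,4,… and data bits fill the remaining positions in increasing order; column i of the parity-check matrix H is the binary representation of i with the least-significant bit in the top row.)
Codeword c = d · G (mod 2), d = 00011100000101011100100110:
  c[0] = d·G[:,0] = (00011100000101011100100110)·(11011010101101010101010101) mod 2 = 0+0+0+1+1+0+0+0+0+0+0+1+0+1+0+1+0+1+0+0+0+0+0+1+0+0 mod 2 = 1
  c[1] = d·G[:,1] = (00011100000101011100100110)·(10110110011011001100110011) mod 2 = 0+0+0+1+0+1+0+0+0+0+0+0+0+1+0+0+1+1+0+0+1+0+0+0+1+0 mod 2 = 1
  c[2] = d·G[:,2] = (00011100000101011100100110)·(10000000000000000000000000) mod 2 = 0+0+0+0+0+0+0+0+0+0+0+0+0+0+0+0+0+0+0+0+0+0+0+0+0+0 mod 2 = 0
  c[3] = d·G[:,3] = (00011100000101011100100110)·(01110001111000111100001111) mod 2 = 0+0+0+1+0+0+0+0+0+0+0+0+0+0+0+1+1+1+0+0+0+0+0+1+1+0 mod 2 = 0
  c[4] = d·G[:,4] = (00011100000101011100100110)·(01000000000000000000000000) mod 2 = 0+0+0+0+0+0+0+0+0+0+0+0+0+0+0+0+0+0+0+0+0+0+0+0+0+0 mod 2 = 0
  c[5] = d·G[:,5] = (00011100000101011100100110)·(00100000000000000000000000) mod 2 = 0+0+0+0+0+0+0+0+0+0+0+0+0+0+0+0+0+0+0+0+0+0+0+0+0+0 mod 2 = 0
  c[6] = d·G[:,6] = (00011100000101011100100110)·(00010000000000000000000000) mod 2 = 0+0+0+1+0+0+0+0+0+0+0+0+0+0+0+0+0+0+0+0+0+0+0+0+0+0 mod 2 = 1
  c[7] = d·G[:,7] = (00011100000101011100100110)·(00001111111000000011111111) mod 2 = 0+0+0+0+1+1+0+0+0+0+0+0+0+0+0+0+0+0+0+0+1+0+0+1+1+0 mod 2 = 1
  c[8] = d·G[:,8] = (00011100000101011100100110)·(00001000000000000000000000) mod 2 = 0+0+0+0+1+0+0+0+0+0+0+0+0+0+0+0+0+0+0+0+0+0+0+0+0+0 mod 2 = 1
  c[9] = d·G[:,9] = (00011100000101011100100110)·(00000100000000000000000000) mod 2 = 0+0+0+0+0+1+0+0+0+0+0+0+0+0+0+0+0+0+0+0+0+0+0+0+0+0 mod 2 = 1
  c[10] = d·G[:,10] = (00011100000101011100100110)·(00000010000000000000000000) mod 2 = 0+0+0+0+0+0+0+0+0+0+0+0+0+0+0+0+0+0+0+0+0+0+0+0+0+0 mod 2 = 0
  c[11] = d·G[:,11] = (00011100000101011100100110)·(00000001000000000000000000) mod 2 = 0+0+0+0+0+0+0+0+0+0+0+0+0+0+0+0+0+0+0+0+0+0+0+0+0+0 mod 2 = 0
  c[12] = d·G[:,12] = (00011100000101011100100110)·(00000000100000000000000000) mod 2 = 0+0+0+0+0+0+0+0+0+0+0+0+0+0+0+0+0+0+0+0+0+0+0+0+0+0 mod 2 = 0
  c[13] = d·G[:,13] = (00011100000101011100100110)·(00000000010000000000000000) mod 2 = 0+0+0+0+0+0+0+0+0+0+0+0+0+0+0+0+0+0+0+0+0+0+0+0+0+0 mod 2 = 0
  c[14] = d·G[:,14] = (00011100000101011100100110)·(00000000001000000000000000) mod 2 = 0+0+0+0+0+0+0+0+0+0+0+0+0+0+0+0+0+0+0+0+0+0+0+0+0+0 mod 2 = 0
  c[15] = d·G[:,15] = (00011100000101011100100110)·(00000000000111111111111111) mod 2 = 0+0+0+0+0+0+0+0+0+0+0+1+0+1+0+1+1+1+0+0+1+0+0+1+1+0 mod 2 = 0
  c[16] = d·G[:,16] = (00011100000101011100100110)·(00000000000100000000000000) mod 2 = 0+0+0+0+0+0+0+0+0+0+0+1+0+0+0+0+0+0+0+0+0+0+0+0+0+0 mod 2 = 1
  c[17] = d·G[:,17] = (00011100000101011100100110)·(00000000000010000000000000) mod 2 = 0+0+0+0+0+0+0+0+0+0+0+0+0+0+0+0+0+0+0+0+0+0+0+0+0+0 mod 2 = 0
  c[18] = d·G[:,18] = (00011100000101011100100110)·(00000000000001000000000000) mod 2 = 0+0+0+0+0+0+0+0+0+0+0+0+0+1+0+0+0+0+0+0+0+0+0+0+0+0 mod 2 = 1
  c[19] = d·G[:,19] = (00011100000101011100100110)·(00000000000000100000000000) mod 2 = 0+0+0+0+0+0+0+0+0+0+0+0+0+0+0+0+0+0+0+0+0+0+0+0+0+0 mod 2 = 0
  c[20] = d·G[:,20] = (00011100000101011100100110)·(00000000000000010000000000) mod 2 = 0+0+0+0+0+0+0+0+0+0+0+0+0+0+0+1+0+0+0+0+0+0+0+0+0+0 mod 2 = 1
  c[21] = d·G[:,21] = (00011100000101011100100110)·(00000000000000001000000000) mod 2 = 0+0+0+0+0+0+0+0+0+0+0+0+0+0+0+0+1+0+0+0+0+0+0+0+0+0 mod 2 = 1
  c[22] = d·G[:,22] = (00011100000101011100100110)·(00000000000000000100000000) mod 2 = 0+0+0+0+0+0+0+0+0+0+0+0+0+0+0+0+0+1+0+0+0+0+0+0+0+0 mod 2 = 1
  c[23] = d·G[:,23] = (00011100000101011100100110)·(00000000000000000010000000) mod 2 = 0+0+0+0+0+0+0+0+0+0+0+0+0+0+0+0+0+0+0+0+0+0+0+0+0+0 mod 2 = 0
  c[24] = d·G[:,24] = (00011100000101011100100110)·(00000000000000000001000000) mod 2 = 0+0+0+0+0+0+0+0+0+0+0+0+0+0+0+0+0+0+0+0+0+0+0+0+0+0 mod 2 = 0
  c[25] = d·G[:,25] = (00011100000101011100100110)·(00000000000000000000100000) mod 2 = 0+0+0+0+0+0+0+0+0+0+0+0+0+0+0+0+0+0+0+0+1+0+0+0+0+0 mod 2 = 1
  c[26] = d·G[:,26] = (00011100000101011100100110)·(00000000000000000000010000) mod 2 = 0+0+0+0+0+0+0+0+0+0+0+0+0+0+0+0+0+0+0+0+0+0+0+0+0+0 mod 2 = 0
  c[27] = d·G[:,27] = (00011100000101011100100110)·(00000000000000000000001000) mod 2 = 0+0+0+0+0+0+0+0+0+0+0+0+0+0+0+0+0+0+0+0+0+0+0+0+0+0 mod 2 = 0
  c[28] = d·G[:,28] = (00011100000101011100100110)·(00000000000000000000000100) mod 2 = 0+0+0+0+0+0+0+0+0+0+0+0+0+0+0+0+0+0+0+0+0+0+0+1+0+0 mod 2 = 1
  c[29] = d·G[:,29] = (00011100000101011100100110)·(00000000000000000000000010) mod 2 = 0+0+0+0+0+0+0+0+0+0+0+0+0+0+0+0+0+0+0+0+0+0+0+0+1+0 mod 2 = 1
  c[30] = d·G[:,30] = (00011100000101011100100110)·(00000000000000000000000001) mod 2 = 0+0+0+0+0+0+0+0+0+0+0+0+0+0+0+0+0+0+0+0+0+0+0+0+0+0 mod 2 = 0
Codeword = 1100001111000000101011100100110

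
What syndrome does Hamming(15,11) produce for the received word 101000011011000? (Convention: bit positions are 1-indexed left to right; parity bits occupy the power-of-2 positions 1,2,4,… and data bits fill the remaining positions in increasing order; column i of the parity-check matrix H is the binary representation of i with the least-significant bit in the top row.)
Syndrome s = H · r^T (mod 2), r = 101000011011000:
  s[0] = (101010101010101)·(101000011011000) mod 2 = 1+0+1+0+0+0+0+0+1+0+1+0+0+0+0 mod 2 = 0
  s[1] = (011001100110011)·(101000011011000) mod 2 = 0+0+1+0+0+0+0+0+0+0+1+0+0+0+0 mod 2 = 0
  s[2] = (000111100001111)·(101000011011000) mod 2 = 0+0+0+0+0+0+0+0+0+0+0+1+0+0+0 mod 2 = 1
  s[3] = (000000011111111)·(101000011011000) mod 2 = 0+0+0+0+0+0+0+1+1+0+1+1+0+0+0 mod 2 = 0
Syndrome = 0010
Non-zero syndrome: error at position 4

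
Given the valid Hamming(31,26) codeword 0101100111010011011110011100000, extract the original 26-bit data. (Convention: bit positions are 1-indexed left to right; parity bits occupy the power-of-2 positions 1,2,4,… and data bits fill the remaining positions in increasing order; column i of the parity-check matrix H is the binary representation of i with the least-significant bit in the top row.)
Parity bits occupy power-of-2 positions; data bits are at positions {3,5,6,7,9,10,11,12,13,14,15,17,18,19,20,21,22,23,24,25,26,27,28,29,30,31} (1-indexed).
Extract: c[3]=0 c[5]=1 c[6]=0 c[7]=0 c[9]=1 c[10]=1 c[11]=0 c[12]=1 c[13]=0 c[14]=0 c[15]=1 c[17]=0 c[18]=1 c[19]=1 c[20]=1 c[21]=1 c[22]=0 c[23]=0 c[24]=1 c[25]=1 c[26]=1 c[27]=0 c[28]=0 c[29]=0 c[30]=0 c[31]=0
Data = 01001101001011110011100000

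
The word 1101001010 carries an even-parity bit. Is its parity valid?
Sum of all bits: 1+1+0+1+0+0+1+0+1+0 = 5; 5 mod 2 = 1. Result is 1 → parity error detected.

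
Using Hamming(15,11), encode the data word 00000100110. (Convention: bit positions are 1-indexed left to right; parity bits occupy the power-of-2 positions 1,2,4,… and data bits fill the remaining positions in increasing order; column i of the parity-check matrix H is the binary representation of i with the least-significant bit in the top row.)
Codeword c = d · G (mod 2), d = 00000100110:
  c[0] = d·G[:,0] = (00000100110)·(11011010101) mod 2 = 0+0+0+0+0+0+0+0+1+0+0 mod 2 = 1
  c[1] = d·G[:,1] = (00000100110)·(10110110011) mod 2 = 0+0+0+0+0+1+0+0+0+1+0 mod 2 = 0
  c[2] = d·G[:,2] = (00000100110)·(10000000000) mod 2 = 0+0+0+0+0+0+0+0+0+0+0 mod 2 = 0
  c[3] = d·G[:,3] = (00000100110)·(01110001111) mod 2 = 0+0+0+0+0+0+0+0+1+1+0 mod 2 = 0
  c[4] = d·G[:,4] = (00000100110)·(01000000000) mod 2 = 0+0+0+0+0+0+0+0+0+0+0 mod 2 = 0
  c[5] = d·G[:,5] = (00000100110)·(00100000000) mod 2 = 0+0+0+0+0+0+0+0+0+0+0 mod 2 = 0
  c[6] = d·G[:,6] = (00000100110)·(00010000000) mod 2 = 0+0+0+0+0+0+0+0+0+0+0 mod 2 = 0
  c[7] = d·G[:,7] = (00000100110)·(00001111111) mod 2 = 0+0+0+0+0+1+0+0+1+1+0 mod 2 = 1
  c[8] = d·G[:,8] = (00000100110)·(00001000000) mod 2 = 0+0+0+0+0+0+0+0+0+0+0 mod 2 = 0
  c[9] = d·G[:,9] = (00000100110)·(00000100000) mod 2 = 0+0+0+0+0+1+0+0+0+0+0 mod 2 = 1
  c[10] = d·G[:,10] = (00000100110)·(00000010000) mod 2 = 0+0+0+0+0+0+0+0+0+0+0 mod 2 = 0
  c[11] = d·G[:,11] = (00000100110)·(00000001000) mod 2 = 0+0+0+0+0+0+0+0+0+0+0 mod 2 = 0
  c[12] = d·G[:,12] = (00000100110)·(00000000100) mod 2 = 0+0+0+0+0+0+0+0+1+0+0 mod 2 = 1
  c[13] = d·G[:,13] = (00000100110)·(00000000010) mod 2 = 0+0+0+0+0+0+0+0+0+1+0 mod 2 = 1
  c[14] = d·G[:,14] = (00000100110)·(00000000001) mod 2 = 0+0+0+0+0+0+0+0+0+0+0 mod 2 = 0
Codeword = 100000010100110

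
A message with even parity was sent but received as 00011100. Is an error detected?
Sum of received bits: 0+0+0+1+1+1+0+0 = 3; 3 mod 2 = 1. Result is 1 ≠ 0 → error detected.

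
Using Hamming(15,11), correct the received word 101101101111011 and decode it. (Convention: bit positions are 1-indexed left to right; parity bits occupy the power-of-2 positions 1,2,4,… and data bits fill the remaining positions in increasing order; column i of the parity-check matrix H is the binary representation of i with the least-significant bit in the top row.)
Syndrome s = H · r^T (mod 2), r = 101101101111011:
  s[0] = (101010101010101)·(101101101111011) mod 2 = 1+0+1+0+0+0+1+0+1+0+1+0+0+0+1 mod 2 = 0
  s[1] = (011001100110011)·(101101101111011) mod 2 = 0+0+1+0+0+1+1+0+0+1+1+0+0+1+1 mod 2 = 1
  s[2] = (000111100001111)·(101101101111011) mod 2 = 0+0+0+1+0+1+1+0+0+0+0+1+0+1+1 mod 2 = 0
  s[3] = (000000011111111)·(101101101111011) mod 2 = 0+0+0+0+0+0+0+0+1+1+1+1+0+1+1 mod 2 = 0
Syndrome = 0100
Column 2 of H equals this syndrome → error at bit 2 (1-indexed).
Flip bit 2: 101101101111011 → 111101101111011
Extract data bits at positions {3,5,6,7,9,10,11,12,13,14,15}: 10111111011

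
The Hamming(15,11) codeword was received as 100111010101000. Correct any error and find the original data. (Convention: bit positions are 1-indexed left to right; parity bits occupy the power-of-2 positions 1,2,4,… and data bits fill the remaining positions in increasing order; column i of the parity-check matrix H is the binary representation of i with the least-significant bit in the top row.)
Syndrome s = H · r^T (mod 2), r = 100111010101000:
  s[0] = (101010101010101)·(100111010101000) mod 2 = 1+0+0+0+1+0+0+0+0+0+0+0+0+0+0 mod 2 = 0
  s[1] = (011001100110011)·(100111010101000) mod 2 = 0+0+0+0+0+1+0+0+0+1+0+0+0+0+0 mod 2 = 0
  s[2] = (000111100001111)·(100111010101000) mod 2 = 0+0+0+1+1+1+0+0+0+0+0+1+0+0+0 mod 2 = 0
  s[3] = (000000011111111)·(100111010101000) mod 2 = 0+0+0+0+0+0+0+1+0+1+0+1+0+0+0 mod 2 = 1
Syndrome = 0001
Column 8 of H equals this syndrome → error at bit 8 (1-indexed).
Flip bit 8: 100111010101000 → 100111000101000
Extract data bits at positions {3,5,6,7,9,10,11,12,13,14,15}: 01100101000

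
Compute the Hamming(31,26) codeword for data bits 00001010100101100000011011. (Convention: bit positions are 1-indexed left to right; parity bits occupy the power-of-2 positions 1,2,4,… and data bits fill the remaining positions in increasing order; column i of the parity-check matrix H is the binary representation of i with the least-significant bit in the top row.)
Codeword c = d · G (mod 2), d = 00001010100101100000011011:
  c[0] = d·G[:,0] = (00001010100101100000011011)·(11011010101101010101010101) mod 2 = 0+0+0+0+1+0+1+0+1+0+0+1+0+1+0+0+0+0+0+0+0+1+0+0+0+1 mod 2 = 1
  c[1] = d·G[:,1] = (00001010100101100000011011)·(10110110011011001100110011) mod 2 = 0+0+0+0+0+0+1+0+0+0+0+0+0+1+0+0+0+0+0+0+0+1+0+0+1+1 mod 2 = 1
  c[2] = d·G[:,2] = (00001010100101100000011011)·(10000000000000000000000000) mod 2 = 0+0+0+0+0+0+0+0+0+0+0+0+0+0+0+0+0+0+0+0+0+0+0+0+0+0 mod 2 = 0
  c[3] = d·G[:,3] = (00001010100101100000011011)·(01110001111000111100001111) mod 2 = 0+0+0+0+0+0+0+0+1+0+0+0+0+0+1+0+0+0+0+0+0+0+1+0+1+1 mod 2 = 1
  c[4] = d·G[:,4] = (00001010100101100000011011)·(01000000000000000000000000) mod 2 = 0+0+0+0+0+0+0+0+0+0+0+0+0+0+0+0+0+0+0+0+0+0+0+0+0+0 mod 2 = 0
  c[5] = d·G[:,5] = (00001010100101100000011011)·(00100000000000000000000000) mod 2 = 0+0+0+0+0+0+0+0+0+0+0+0+0+0+0+0+0+0+0+0+0+0+0+0+0+0 mod 2 = 0
  c[6] = d·G[:,6] = (00001010100101100000011011)·(00010000000000000000000000) mod 2 = 0+0+0+0+0+0+0+0+0+0+0+0+0+0+0+0+0+0+0+0+0+0+0+0+0+0 mod 2 = 0
  c[7] = d·G[:,7] = (00001010100101100000011011)·(00001111111000000011111111) mod 2 = 0+0+0+0+1+0+1+0+1+0+0+0+0+0+0+0+0+0+0+0+0+1+1+0+1+1 mod 2 = 1
  c[8] = d·G[:,8] = (00001010100101100000011011)·(00001000000000000000000000) mod 2 = 0+0+0+0+1+0+0+0+0+0+0+0+0+0+0+0+0+0+0+0+0+0+0+0+0+0 mod 2 = 1
  c[9] = d·G[:,9] = (00001010100101100000011011)·(00000100000000000000000000) mod 2 = 0+0+0+0+0+0+0+0+0+0+0+0+0+0+0+0+0+0+0+0+0+0+0+0+0+0 mod 2 = 0
  c[10] = d·G[:,10] = (00001010100101100000011011)·(00000010000000000000000000) mod 2 = 0+0+0+0+0+0+1+0+0+0+0+0+0+0+0+0+0+0+0+0+0+0+0+0+0+0 mod 2 = 1
  c[11] = d·G[:,11] = (00001010100101100000011011)·(00000001000000000000000000) mod 2 = 0+0+0+0+0+0+0+0+0+0+0+0+0+0+0+0+0+0+0+0+0+0+0+0+0+0 mod 2 = 0
  c[12] = d·G[:,12] = (00001010100101100000011011)·(00000000100000000000000000) mod 2 = 0+0+0+0+0+0+0+0+1+0+0+0+0+0+0+0+0+0+0+0+0+0+0+0+0+0 mod 2 = 1
  c[13] = d·G[:,13] = (00001010100101100000011011)·(00000000010000000000000000) mod 2 = 0+0+0+0+0+0+0+0+0+0+0+0+0+0+0+0+0+0+0+0+0+0+0+0+0+0 mod 2 = 0
  c[14] = d·G[:,14] = (00001010100101100000011011)·(00000000001000000000000000) mod 2 = 0+0+0+0+0+0+0+0+0+0+0+0+0+0+0+0+0+0+0+0+0+0+0+0+0+0 mod 2 = 0
  c[15] = d·G[:,15] = (00001010100101100000011011)·(00000000000111111111111111) mod 2 = 0+0+0+0+0+0+0+0+0+0+0+1+0+1+1+0+0+0+0+0+0+1+1+0+1+1 mod 2 = 1
  c[16] = d·G[:,16] = (00001010100101100000011011)·(00000000000100000000000000) mod 2 = 0+0+0+0+0+0+0+0+0+0+0+1+0+0+0+0+0+0+0+0+0+0+0+0+0+0 mod 2 = 1
  c[17] = d·G[:,17] = (00001010100101100000011011)·(00000000000010000000000000) mod 2 = 0+0+0+0+0+0+0+0+0+0+0+0+0+0+0+0+0+0+0+0+0+0+0+0+0+0 mod 2 = 0
  c[18] = d·G[:,18] = (00001010100101100000011011)·(00000000000001000000000000) mod 2 = 0+0+0+0+0+0+0+0+0+0+0+0+0+1+0+0+0+0+0+0+0+0+0+0+0+0 mod 2 = 1
  c[19] = d·G[:,19] = (00001010100101100000011011)·(00000000000000100000000000) mod 2 = 0+0+0+0+0+0+0+0+0+0+0+0+0+0+1+0+0+0+0+0+0+0+0+0+0+0 mod 2 = 1
  c[20] = d·G[:,20] = (00001010100101100000011011)·(00000000000000010000000000) mod 2 = 0+0+0+0+0+0+0+0+0+0+0+0+0+0+0+0+0+0+0+0+0+0+0+0+0+0 mod 2 = 0
  c[21] = d·G[:,21] = (00001010100101100000011011)·(00000000000000001000000000) mod 2 = 0+0+0+0+0+0+0+0+0+0+0+0+0+0+0+0+0+0+0+0+0+0+0+0+0+0 mod 2 = 0
  c[22] = d·G[:,22] = (00001010100101100000011011)·(00000000000000000100000000) mod 2 = 0+0+0+0+0+0+0+0+0+0+0+0+0+0+0+0+0+0+0+0+0+0+0+0+0+0 mod 2 = 0
  c[23] = d·G[:,23] = (00001010100101100000011011)·(00000000000000000010000000) mod 2 = 0+0+0+0+0+0+0+0+0+0+0+0+0+0+0+0+0+0+0+0+0+0+0+0+0+0 mod 2 = 0
  c[24] = d·G[:,24] = (00001010100101100000011011)·(00000000000000000001000000) mod 2 = 0+0+0+0+0+0+0+0+0+0+0+0+0+0+0+0+0+0+0+0+0+0+0+0+0+0 mod 2 = 0
  c[25] = d·G[:,25] = (00001010100101100000011011)·(00000000000000000000100000) mod 2 = 0+0+0+0+0+0+0+0+0+0+0+0+0+0+0+0+0+0+0+0+0+0+0+0+0+0 mod 2 = 0
  c[26] = d·G[:,26] = (00001010100101100000011011)·(00000000000000000000010000) mod 2 = 0+0+0+0+0+0+0+0+0+0+0+0+0+0+0+0+0+0+0+0+0+1+0+0+0+0 mod 2 = 1
  c[27] = d·G[:,27] = (00001010100101100000011011)·(00000000000000000000001000) mod 2 = 0+0+0+0+0+0+0+0+0+0+0+0+0+0+0+0+0+0+0+0+0+0+1+0+0+0 mod 2 = 1
  c[28] = d·G[:,28] = (00001010100101100000011011)·(00000000000000000000000100) mod 2 = 0+0+0+0+0+0+0+0+0+0+0+0+0+0+0+0+0+0+0+0+0+0+0+0+0+0 mod 2 = 0
  c[29] = d·G[:,29] = (00001010100101100000011011)·(00000000000000000000000010) mod 2 = 0+0+0+0+0+0+0+0+0+0+0+0+0+0+0+0+0+0+0+0+0+0+0+0+1+0 mod 2 = 1
  c[30] = d·G[:,30] = (00001010100101100000011011)·(00000000000000000000000001) mod 2 = 0+0+0+0+0+0+0+0+0+0+0+0+0+0+0+0+0+0+0+0+0+0+0+0+0+1 mod 2 = 1
Codeword = 1101000110101001101100000011011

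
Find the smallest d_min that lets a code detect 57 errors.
Detecting e errors requires d_min ≥ e + 1 = 57 + 1 = 58.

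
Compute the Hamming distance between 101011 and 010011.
XOR = 111000, count of 1s = 3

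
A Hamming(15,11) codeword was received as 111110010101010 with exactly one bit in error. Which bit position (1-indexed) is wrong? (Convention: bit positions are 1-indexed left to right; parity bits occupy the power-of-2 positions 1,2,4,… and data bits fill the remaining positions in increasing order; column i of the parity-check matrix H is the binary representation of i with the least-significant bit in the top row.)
Syndrome s = H · r^T (mod 2), r = 111110010101010:
  s[0] = (101010101010101)·(111110010101010) mod 2 = 1+0+1+0+1+0+0+0+0+0+0+0+0+0+0 mod 2 = 1
  s[1] = (011001100110011)·(111110010101010) mod 2 = 0+1+1+0+0+0+0+0+0+1+0+0+0+1+0 mod 2 = 0
  s[2] = (000111100001111)·(111110010101010) mod 2 = 0+0+0+1+1+0+0+0+0+0+0+1+0+1+0 mod 2 = 0
  s[3] = (000000011111111)·(111110010101010) mod 2 = 0+0+0+0+0+0+0+1+0+1+0+1+0+1+0 mod 2 = 0
Syndrome = 1000
Column i of H is the binary representation of i, so the syndrome is the binary index of the flipped bit.
Read s = 1000 with s[0] as LSB: 1·2^0 + 0·2^1 + 0·2^2 + 0·2^3 = 1.
Error is at bit position 1.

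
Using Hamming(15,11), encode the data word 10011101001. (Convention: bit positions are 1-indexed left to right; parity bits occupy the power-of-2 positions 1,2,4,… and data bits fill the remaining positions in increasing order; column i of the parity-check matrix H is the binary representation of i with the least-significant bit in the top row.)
Codeword c = d · G (mod 2), d = 10011101001:
  c[0] = d·G[:,0] = (10011101001)·(11011010101) mod 2 = 1+0+0+1+1+0+0+0+0+0+1 mod 2 = 0
  c[1] = d·G[:,1] = (10011101001)·(10110110011) mod 2 = 1+0+0+1+0+1+0+0+0+0+1 mod 2 = 0
  c[2] = d·G[:,2] = (10011101001)·(10000000000) mod 2 = 1+0+0+0+0+0+0+0+0+0+0 mod 2 = 1
  c[3] = d·G[:,3] = (10011101001)·(01110001111) mod 2 = 0+0+0+1+0+0+0+1+0+0+1 mod 2 = 1
  c[4] = d·G[:,4] = (10011101001)·(01000000000) mod 2 = 0+0+0+0+0+0+0+0+0+0+0 mod 2 = 0
  c[5] = d·G[:,5] = (10011101001)·(00100000000) mod 2 = 0+0+0+0+0+0+0+0+0+0+0 mod 2 = 0
  c[6] = d·G[:,6] = (10011101001)·(00010000000) mod 2 = 0+0+0+1+0+0+0+0+0+0+0 mod 2 = 1
  c[7] = d·G[:,7] = (10011101001)·(00001111111) mod 2 = 0+0+0+0+1+1+0+1+0+0+1 mod 2 = 0
  c[8] = d·G[:,8] = (10011101001)·(00001000000) mod 2 = 0+0+0+0+1+0+0+0+0+0+0 mod 2 = 1
  c[9] = d·G[:,9] = (10011101001)·(00000100000) mod 2 = 0+0+0+0+0+1+0+0+0+0+0 mod 2 = 1
  c[10] = d·G[:,10] = (10011101001)·(00000010000) mod 2 = 0+0+0+0+0+0+0+0+0+0+0 mod 2 = 0
  c[11] = d·G[:,11] = (10011101001)·(00000001000) mod 2 = 0+0+0+0+0+0+0+1+0+0+0 mod 2 = 1
  c[12] = d·G[:,12] = (10011101001)·(00000000100) mod 2 = 0+0+0+0+0+0+0+0+0+0+0 mod 2 = 0
  c[13] = d·G[:,13] = (10011101001)·(00000000010) mod 2 = 0+0+0+0+0+0+0+0+0+0+0 mod 2 = 0
  c[14] = d·G[:,14] = (10011101001)·(00000000001) mod 2 = 0+0+0+0+0+0+0+0+0+0+1 mod 2 = 1
Codeword = 001100101101001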